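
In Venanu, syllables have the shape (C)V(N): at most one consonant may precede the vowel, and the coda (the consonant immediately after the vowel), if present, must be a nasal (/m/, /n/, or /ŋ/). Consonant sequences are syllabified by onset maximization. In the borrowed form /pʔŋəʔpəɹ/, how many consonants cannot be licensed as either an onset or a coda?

4

The consonants /p/, /ʔ/, /ʔ/, /ɹ/ cannot be parsed into a legal (C)V(N) syllable (only a nasal (/m/, /n/, or /ŋ/) is licensed in coda position; onsets are limited to one consonant).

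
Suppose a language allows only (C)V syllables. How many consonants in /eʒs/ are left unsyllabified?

2

Under (C)V, the unsyllabifiable consonants are /ʒ/, /s/ (no codas are permitted; onsets are limited to one consonant).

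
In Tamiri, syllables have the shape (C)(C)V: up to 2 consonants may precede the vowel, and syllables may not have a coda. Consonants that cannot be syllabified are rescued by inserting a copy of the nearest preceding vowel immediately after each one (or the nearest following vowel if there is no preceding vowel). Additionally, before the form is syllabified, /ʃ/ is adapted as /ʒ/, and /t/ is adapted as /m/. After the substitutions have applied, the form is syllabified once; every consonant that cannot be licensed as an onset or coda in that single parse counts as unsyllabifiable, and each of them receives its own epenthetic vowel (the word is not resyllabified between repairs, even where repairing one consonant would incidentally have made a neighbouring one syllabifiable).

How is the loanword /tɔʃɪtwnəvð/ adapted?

mɔʒɪmɪwnəvəðə

Substitution: /t/ → /m/, /ʃ/ → /ʒ/, giving /mɔʒɪmwnəvð/.
Under (C)(C)V, the unsyllabifiable consonants are /m/, /v/, /ð/ (no codas are permitted; onsets may contain at most 2 consonants).
Inserting the epenthetic vowel yields /m/ → /mɪ/, /v/ → /və/, /ð/ → /ðə/.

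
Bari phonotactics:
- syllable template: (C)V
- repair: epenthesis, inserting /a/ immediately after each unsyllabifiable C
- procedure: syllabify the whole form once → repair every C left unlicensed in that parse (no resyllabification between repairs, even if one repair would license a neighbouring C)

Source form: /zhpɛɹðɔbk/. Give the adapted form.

Syllabifying with onset maximization leaves /z/, /h/, /ɹ/, /b/, /k/ stranded (no codas are permitted; onsets are limited to one consonant).
Inserting the epenthetic vowel yields /z/ → /za/, /h/ → /ha/, /ɹ/ → /ɹa/, /b/ → /ba/, /k/ → /ka/.

zahapɛɹaðɔbaka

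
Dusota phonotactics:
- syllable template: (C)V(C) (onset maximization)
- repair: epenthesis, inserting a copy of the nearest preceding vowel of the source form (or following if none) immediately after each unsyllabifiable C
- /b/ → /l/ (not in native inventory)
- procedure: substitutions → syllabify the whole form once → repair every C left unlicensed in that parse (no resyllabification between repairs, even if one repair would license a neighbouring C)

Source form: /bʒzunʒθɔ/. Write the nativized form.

Substitution: /b/ → /l/, giving /lʒzunʒθɔ/.
Syllabifying with onset maximization leaves /l/, /ʒ/, /ʒ/ stranded (at most one coda consonant is licensed; onsets are limited to one consonant).
Inserting the epenthetic vowel yields /l/ → /lu/, /ʒ/ → /ʒu/, /ʒ/ → /ʒu/.

luʒuzunʒuθɔ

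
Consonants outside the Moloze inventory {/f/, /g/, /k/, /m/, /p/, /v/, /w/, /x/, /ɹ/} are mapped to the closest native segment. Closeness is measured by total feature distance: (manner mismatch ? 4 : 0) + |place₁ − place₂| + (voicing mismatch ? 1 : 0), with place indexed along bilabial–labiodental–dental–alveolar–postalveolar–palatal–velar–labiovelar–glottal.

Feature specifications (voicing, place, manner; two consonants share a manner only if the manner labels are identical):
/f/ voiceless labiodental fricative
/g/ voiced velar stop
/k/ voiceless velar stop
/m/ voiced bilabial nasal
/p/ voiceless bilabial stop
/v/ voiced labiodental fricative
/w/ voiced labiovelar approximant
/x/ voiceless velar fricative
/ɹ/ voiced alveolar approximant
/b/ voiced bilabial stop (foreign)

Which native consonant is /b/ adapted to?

/p/ is closest: same manner (stop), place distance 0 (bilabial→bilabial), voicing differs (+1); total 1. Next closest is /m/ at distance 4.

p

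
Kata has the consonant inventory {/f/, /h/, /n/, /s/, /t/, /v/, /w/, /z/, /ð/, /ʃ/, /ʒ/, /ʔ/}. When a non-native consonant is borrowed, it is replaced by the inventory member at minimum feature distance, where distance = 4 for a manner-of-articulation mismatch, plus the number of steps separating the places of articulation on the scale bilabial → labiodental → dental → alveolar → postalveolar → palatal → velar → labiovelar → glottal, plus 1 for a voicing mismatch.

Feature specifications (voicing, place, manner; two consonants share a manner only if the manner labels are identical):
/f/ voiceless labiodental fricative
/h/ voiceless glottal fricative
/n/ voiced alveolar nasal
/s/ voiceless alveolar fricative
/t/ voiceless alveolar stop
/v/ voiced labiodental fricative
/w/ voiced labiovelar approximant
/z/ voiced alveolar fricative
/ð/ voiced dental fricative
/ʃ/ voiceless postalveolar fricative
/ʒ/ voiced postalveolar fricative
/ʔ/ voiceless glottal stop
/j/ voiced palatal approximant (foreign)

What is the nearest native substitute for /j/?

w

/w/ is closest: same manner (approximant), place distance 2 (palatal→labiovelar), same voicing; total 2. Next closest is /ʒ/ at distance 5.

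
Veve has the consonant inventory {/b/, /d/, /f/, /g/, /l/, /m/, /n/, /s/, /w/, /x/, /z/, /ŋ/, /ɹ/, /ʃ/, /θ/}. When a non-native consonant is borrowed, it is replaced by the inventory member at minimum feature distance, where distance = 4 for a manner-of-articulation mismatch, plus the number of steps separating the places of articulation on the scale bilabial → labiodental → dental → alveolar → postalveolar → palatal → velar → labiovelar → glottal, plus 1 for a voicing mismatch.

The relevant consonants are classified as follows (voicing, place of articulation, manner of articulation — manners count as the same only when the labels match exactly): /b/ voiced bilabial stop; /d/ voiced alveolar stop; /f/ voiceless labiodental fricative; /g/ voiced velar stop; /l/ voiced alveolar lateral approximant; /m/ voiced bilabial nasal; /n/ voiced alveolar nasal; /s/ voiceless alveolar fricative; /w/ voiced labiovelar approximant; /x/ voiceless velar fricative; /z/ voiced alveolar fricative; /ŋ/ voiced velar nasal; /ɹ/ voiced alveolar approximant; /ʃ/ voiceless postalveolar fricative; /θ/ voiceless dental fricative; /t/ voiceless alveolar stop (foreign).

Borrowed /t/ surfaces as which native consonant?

/d/ is closest: same manner (stop), place distance 0 (alveolar→alveolar), voicing differs (+1); total 1. Next closest is /b/ at distance 4.

d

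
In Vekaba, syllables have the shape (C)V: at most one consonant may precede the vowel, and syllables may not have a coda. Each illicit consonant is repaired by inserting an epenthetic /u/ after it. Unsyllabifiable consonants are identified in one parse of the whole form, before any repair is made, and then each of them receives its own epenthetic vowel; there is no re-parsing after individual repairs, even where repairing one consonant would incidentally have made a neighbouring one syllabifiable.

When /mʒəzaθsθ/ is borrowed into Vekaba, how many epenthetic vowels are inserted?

4

The unsyllabifiable consonants are /m/, /θ/, /s/, /θ/; each receives one epenthetic vowel.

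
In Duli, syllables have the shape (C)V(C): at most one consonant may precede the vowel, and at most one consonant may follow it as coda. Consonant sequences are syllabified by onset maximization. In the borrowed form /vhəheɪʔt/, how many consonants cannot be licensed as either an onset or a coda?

2

Syllabifying with onset maximization leaves /v/, /t/ stranded (at most one coda consonant is licensed; onsets are limited to one consonant).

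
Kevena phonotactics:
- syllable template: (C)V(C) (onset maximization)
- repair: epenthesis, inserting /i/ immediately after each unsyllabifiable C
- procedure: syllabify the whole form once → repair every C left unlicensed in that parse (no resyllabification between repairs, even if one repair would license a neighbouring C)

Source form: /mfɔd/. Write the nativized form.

The consonants /m/ cannot be parsed into a legal (C)V(C) syllable (at most one coda consonant is licensed; onsets are limited to one consonant).
Epenthesis after each stranded consonant: /m/ → /mi/.

mifɔd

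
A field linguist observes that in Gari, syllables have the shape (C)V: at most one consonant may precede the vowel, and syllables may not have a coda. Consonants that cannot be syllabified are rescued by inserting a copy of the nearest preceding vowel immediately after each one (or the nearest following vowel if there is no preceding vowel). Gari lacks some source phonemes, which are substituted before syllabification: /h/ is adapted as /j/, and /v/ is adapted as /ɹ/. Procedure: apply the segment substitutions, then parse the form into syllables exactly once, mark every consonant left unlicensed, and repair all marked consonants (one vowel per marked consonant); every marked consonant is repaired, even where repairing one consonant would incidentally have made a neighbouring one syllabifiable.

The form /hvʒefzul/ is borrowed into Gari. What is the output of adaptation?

Substitution: /h/ → /j/, /v/ → /ɹ/, giving /jɹʒefzul/.
Under (C)V, the unsyllabifiable consonants are /j/, /ɹ/, /f/, /l/ (no codas are permitted; onsets are limited to one consonant).
Epenthesis after each stranded consonant: /j/ → /je/, /ɹ/ → /ɹe/, /f/ → /fe/, /l/ → /lu/.

jeɹeʒefezulu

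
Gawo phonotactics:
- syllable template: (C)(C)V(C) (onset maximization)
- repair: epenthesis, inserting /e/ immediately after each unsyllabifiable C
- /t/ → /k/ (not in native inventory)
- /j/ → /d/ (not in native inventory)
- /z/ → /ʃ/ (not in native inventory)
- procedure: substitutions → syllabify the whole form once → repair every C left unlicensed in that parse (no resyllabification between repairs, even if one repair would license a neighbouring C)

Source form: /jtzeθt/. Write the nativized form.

dekʃeθke

Substitution: /j/ → /d/, /t/ → /k/, /z/ → /ʃ/, giving /dkʃeθk/.
Syllabifying with onset maximization leaves /d/, /k/ stranded (at most one coda consonant is licensed; onsets may contain at most 2 consonants).
Inserting the epenthetic vowel yields /d/ → /de/, /k/ → /ke/.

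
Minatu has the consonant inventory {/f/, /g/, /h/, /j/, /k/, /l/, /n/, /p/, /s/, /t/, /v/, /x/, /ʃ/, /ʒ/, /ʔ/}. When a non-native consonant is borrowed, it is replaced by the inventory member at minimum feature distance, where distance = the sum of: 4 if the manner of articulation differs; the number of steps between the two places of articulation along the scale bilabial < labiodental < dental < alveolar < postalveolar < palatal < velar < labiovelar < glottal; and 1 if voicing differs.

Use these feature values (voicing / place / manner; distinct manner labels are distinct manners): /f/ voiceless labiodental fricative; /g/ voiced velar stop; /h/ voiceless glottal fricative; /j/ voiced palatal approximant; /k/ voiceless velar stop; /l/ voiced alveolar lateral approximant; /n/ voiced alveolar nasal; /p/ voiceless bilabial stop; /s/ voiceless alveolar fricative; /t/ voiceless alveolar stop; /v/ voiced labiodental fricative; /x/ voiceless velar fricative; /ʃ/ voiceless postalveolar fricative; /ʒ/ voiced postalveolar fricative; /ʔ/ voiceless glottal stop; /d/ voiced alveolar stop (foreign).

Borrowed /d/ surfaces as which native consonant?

/t/ is closest: same manner (stop), place distance 0 (alveolar→alveolar), voicing differs (+1); total 1. Next closest is /g/ at distance 3.

t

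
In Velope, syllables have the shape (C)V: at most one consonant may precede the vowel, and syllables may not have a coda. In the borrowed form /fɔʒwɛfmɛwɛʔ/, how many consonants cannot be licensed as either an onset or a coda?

Syllabifying with onset maximization leaves /ʒ/, /f/, /ʔ/ stranded (no codas are permitted; onsets are limited to one consonant).

3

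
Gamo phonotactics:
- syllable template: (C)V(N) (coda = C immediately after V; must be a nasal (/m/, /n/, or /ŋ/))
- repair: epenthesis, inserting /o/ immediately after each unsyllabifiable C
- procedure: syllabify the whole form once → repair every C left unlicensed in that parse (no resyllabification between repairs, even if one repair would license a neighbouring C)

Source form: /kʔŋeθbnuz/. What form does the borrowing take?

koʔoŋeθobonuzo

Under (C)V(N), the unsyllabifiable consonants are /k/, /ʔ/, /θ/, /b/, /z/ (only a nasal (/m/, /n/, or /ŋ/) is licensed in coda position; onsets are limited to one consonant).
Inserting the epenthetic vowel yields /k/ → /ko/, /ʔ/ → /ʔo/, /θ/ → /θo/, /b/ → /bo/, /z/ → /zo/.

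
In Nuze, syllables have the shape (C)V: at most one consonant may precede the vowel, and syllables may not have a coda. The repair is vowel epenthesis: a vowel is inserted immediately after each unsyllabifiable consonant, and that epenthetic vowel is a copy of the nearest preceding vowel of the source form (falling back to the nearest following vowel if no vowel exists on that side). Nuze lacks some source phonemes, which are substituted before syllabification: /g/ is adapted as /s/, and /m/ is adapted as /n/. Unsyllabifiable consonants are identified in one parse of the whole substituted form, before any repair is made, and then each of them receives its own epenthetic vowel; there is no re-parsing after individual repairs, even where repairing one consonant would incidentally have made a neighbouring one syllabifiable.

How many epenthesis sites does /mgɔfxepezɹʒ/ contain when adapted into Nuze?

5

After substitution the input is /nsɔfxepezɹʒ/.
The unsyllabifiable consonants are /n/, /f/, /z/, /ɹ/, /ʒ/; each receives one epenthetic vowel.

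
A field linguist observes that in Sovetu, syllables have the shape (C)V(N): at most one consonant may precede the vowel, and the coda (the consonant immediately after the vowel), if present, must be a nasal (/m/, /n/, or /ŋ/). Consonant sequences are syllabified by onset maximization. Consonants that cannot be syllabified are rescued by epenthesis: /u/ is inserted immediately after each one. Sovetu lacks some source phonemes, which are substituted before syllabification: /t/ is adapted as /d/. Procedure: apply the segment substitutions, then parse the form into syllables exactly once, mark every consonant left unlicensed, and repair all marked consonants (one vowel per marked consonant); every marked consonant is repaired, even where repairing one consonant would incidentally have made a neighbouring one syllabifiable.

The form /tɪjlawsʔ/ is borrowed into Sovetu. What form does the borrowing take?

dɪjulawusuʔu

Substitution: /t/ → /d/, giving /dɪjlawsʔ/.
The consonants /j/, /w/, /s/, /ʔ/ cannot be parsed into a legal (C)V(N) syllable (only a nasal (/m/, /n/, or /ŋ/) is licensed in coda position; onsets are limited to one consonant).
Each unlicensed consonant becomes the onset of a new syllable: /j/ → /ju/, /w/ → /wu/, /s/ → /su/, /ʔ/ → /ʔu/.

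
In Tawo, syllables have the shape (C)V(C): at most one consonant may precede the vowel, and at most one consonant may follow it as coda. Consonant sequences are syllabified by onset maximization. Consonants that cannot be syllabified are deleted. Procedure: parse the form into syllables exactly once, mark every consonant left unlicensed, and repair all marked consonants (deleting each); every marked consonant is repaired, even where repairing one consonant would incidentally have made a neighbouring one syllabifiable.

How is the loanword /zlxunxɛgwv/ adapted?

Under (C)V(C), the unsyllabifiable consonants are /z/, /l/, /w/, /v/ (at most one coda consonant is licensed; onsets are limited to one consonant).
Each unlicensed consonant is deleted: /z/, /l/, /w/, /v/.

xunxɛg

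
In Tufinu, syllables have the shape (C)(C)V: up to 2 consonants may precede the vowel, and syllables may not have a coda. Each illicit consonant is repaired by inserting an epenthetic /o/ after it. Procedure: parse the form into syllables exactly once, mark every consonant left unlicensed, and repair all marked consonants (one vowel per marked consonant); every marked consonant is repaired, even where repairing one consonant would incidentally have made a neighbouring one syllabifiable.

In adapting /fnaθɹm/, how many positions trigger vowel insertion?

The unsyllabifiable consonants are /θ/, /ɹ/, /m/; each receives one epenthetic vowel.

3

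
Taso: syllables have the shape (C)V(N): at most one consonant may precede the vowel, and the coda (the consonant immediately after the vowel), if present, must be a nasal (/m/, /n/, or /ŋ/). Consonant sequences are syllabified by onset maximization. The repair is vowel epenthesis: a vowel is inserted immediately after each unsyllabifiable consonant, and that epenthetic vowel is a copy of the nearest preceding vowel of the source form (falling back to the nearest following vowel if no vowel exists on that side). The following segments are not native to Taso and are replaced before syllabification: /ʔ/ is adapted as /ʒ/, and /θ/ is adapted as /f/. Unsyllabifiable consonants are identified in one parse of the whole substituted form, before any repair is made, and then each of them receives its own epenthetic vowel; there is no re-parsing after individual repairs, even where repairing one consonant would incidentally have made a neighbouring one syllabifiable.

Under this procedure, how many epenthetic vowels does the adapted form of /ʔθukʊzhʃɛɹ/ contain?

4

After substitution the input is /ʒfukʊzhʃɛɹ/.
The unsyllabifiable consonants are /ʒ/, /z/, /h/, /ɹ/; each receives one epenthetic vowel.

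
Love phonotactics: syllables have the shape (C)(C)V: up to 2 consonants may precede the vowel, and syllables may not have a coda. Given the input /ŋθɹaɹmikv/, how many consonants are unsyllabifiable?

Under (C)(C)V, the unsyllabifiable consonants are /ŋ/, /k/, /v/ (no codas are permitted; onsets may contain at most 2 consonants).

3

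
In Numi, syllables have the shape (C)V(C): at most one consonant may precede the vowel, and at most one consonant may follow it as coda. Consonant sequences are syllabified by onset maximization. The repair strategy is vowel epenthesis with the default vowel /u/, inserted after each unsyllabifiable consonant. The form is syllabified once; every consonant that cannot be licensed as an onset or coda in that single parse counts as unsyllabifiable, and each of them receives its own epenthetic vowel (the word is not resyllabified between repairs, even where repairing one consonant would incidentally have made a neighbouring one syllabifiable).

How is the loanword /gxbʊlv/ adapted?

The consonants /g/, /x/, /v/ cannot be parsed into a legal (C)V(C) syllable (at most one coda consonant is licensed; onsets are limited to one consonant).
Inserting the epenthetic vowel yields /g/ → /gu/, /x/ → /xu/, /v/ → /vu/.

guxubʊlvu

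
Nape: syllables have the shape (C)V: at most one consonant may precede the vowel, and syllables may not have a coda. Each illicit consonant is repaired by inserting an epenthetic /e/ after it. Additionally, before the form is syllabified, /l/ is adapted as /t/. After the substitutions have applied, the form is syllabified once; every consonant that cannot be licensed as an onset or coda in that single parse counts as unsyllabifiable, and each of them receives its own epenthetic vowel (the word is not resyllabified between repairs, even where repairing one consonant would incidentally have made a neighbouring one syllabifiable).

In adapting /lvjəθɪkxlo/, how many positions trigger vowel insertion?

4

After substitution the input is /tvjəθɪkxto/.
The unsyllabifiable consonants are /t/, /v/, /k/, /x/; each receives one epenthetic vowel.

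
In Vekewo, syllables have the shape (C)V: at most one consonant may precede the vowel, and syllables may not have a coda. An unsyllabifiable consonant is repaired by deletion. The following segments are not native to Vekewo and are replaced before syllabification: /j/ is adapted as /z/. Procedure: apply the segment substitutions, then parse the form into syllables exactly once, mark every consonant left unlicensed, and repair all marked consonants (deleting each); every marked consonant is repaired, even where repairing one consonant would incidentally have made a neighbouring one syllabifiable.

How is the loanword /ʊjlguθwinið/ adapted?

ʊguwini

Substitution: /j/ → /z/, giving /ʊzlguθwinið/.
Under (C)V, the unsyllabifiable consonants are /z/, /l/, /θ/, /ð/ (no codas are permitted; onsets are limited to one consonant).
Deleting the stranded consonants removes /z/, /l/, /θ/, /ð/.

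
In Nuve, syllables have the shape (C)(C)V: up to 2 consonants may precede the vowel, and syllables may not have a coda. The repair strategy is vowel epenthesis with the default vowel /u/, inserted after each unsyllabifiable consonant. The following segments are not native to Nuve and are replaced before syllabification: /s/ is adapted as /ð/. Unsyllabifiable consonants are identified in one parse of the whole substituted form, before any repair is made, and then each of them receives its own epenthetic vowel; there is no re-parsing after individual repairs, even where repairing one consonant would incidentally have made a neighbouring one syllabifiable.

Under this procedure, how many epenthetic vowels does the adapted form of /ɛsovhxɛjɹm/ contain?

After substitution the input is /ɛðovhxɛjɹm/.
The unsyllabifiable consonants are /v/, /j/, /ɹ/, /m/; each receives one epenthetic vowel.

4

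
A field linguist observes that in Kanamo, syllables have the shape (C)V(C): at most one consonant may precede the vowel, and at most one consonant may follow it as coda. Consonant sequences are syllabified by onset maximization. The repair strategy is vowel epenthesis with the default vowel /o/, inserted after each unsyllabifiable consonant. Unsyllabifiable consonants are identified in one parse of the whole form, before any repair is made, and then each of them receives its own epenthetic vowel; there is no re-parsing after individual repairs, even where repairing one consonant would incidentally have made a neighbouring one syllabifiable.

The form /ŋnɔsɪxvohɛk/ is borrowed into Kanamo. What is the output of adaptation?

ŋonɔsɪxvohɛk

Under (C)V(C), the unsyllabifiable consonants are /ŋ/ (at most one coda consonant is licensed; onsets are limited to one consonant).
Each unlicensed consonant becomes the onset of a new syllable: /ŋ/ → /ŋo/.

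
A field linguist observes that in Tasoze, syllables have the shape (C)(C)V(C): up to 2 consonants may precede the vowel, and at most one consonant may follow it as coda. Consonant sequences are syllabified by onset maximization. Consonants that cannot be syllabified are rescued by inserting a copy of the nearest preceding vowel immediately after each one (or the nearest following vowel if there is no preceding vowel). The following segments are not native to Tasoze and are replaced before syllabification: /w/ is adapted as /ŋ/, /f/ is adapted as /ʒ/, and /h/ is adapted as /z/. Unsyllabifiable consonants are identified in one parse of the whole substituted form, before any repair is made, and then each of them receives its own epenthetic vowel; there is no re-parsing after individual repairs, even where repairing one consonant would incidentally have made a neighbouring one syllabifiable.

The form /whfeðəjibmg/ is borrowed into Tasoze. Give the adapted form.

Substitution: /w/ → /ŋ/, /h/ → /z/, /f/ → /ʒ/, giving /ŋzʒeðəjibmg/.
Syllabifying with onset maximization leaves /ŋ/, /m/, /g/ stranded (at most one coda consonant is licensed; onsets may contain at most 2 consonants).
Epenthesis after each stranded consonant: /ŋ/ → /ŋe/, /m/ → /mi/, /g/ → /gi/.

ŋezʒeðəjibmigi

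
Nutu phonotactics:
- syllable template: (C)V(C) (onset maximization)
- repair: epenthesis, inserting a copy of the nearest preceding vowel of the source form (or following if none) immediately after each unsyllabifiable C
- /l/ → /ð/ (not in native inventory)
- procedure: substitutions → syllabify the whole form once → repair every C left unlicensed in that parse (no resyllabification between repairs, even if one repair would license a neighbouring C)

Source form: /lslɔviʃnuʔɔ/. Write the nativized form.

Substitution: /l/ → /ð/, giving /ðsðɔviʃnuʔɔ/.
Under (C)V(C), the unsyllabifiable consonants are /ð/, /s/ (at most one coda consonant is licensed; onsets are limited to one consonant).
Each unlicensed consonant becomes the onset of a new syllable: /ð/ → /ðɔ/, /s/ → /sɔ/.

ðɔsɔðɔviʃnuʔɔ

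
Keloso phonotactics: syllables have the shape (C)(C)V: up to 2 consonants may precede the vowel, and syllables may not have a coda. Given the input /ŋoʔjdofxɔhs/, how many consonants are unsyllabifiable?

3

Syllabifying with onset maximization leaves /ʔ/, /h/, /s/ stranded (no codas are permitted; onsets may contain at most 2 consonants).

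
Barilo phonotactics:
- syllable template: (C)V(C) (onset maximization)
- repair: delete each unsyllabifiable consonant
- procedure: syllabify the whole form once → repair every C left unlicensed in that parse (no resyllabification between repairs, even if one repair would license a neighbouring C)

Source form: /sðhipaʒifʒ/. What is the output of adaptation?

hipaʒif

Syllabifying with onset maximization leaves /s/, /ð/, /ʒ/ stranded (at most one coda consonant is licensed; onsets are limited to one consonant).
Each unlicensed consonant is deleted: /s/, /ð/, /ʒ/.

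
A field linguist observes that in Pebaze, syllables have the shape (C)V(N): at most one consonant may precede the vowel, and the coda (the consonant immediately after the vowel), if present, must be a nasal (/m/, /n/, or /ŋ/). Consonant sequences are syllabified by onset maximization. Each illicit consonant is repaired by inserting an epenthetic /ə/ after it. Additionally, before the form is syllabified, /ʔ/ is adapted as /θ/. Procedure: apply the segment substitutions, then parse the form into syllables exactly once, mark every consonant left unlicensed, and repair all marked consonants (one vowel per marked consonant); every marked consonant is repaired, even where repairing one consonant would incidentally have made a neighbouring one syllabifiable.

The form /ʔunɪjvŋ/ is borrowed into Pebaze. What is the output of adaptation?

θunɪjəvəŋə

Substitution: /ʔ/ → /θ/, giving /θunɪjvŋ/.
The consonants /j/, /v/, /ŋ/ cannot be parsed into a legal (C)V(N) syllable (only a nasal (/m/, /n/, or /ŋ/) is licensed in coda position; onsets are limited to one consonant).
Each unlicensed consonant becomes the onset of a new syllable: /j/ → /jə/, /v/ → /və/, /ŋ/ → /ŋə/.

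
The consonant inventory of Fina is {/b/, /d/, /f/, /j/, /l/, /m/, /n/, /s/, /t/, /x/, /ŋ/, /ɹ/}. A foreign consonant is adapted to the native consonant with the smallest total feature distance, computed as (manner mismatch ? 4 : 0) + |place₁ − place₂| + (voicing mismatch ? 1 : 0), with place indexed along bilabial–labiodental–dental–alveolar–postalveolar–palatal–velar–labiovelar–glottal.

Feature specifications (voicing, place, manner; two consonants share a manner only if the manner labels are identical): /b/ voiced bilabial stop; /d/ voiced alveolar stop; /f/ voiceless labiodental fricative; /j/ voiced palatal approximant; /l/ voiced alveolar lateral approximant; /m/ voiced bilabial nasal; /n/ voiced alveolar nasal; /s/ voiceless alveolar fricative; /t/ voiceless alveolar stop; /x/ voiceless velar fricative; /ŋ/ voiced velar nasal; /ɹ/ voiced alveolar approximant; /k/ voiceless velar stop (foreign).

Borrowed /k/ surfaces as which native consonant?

t

/t/ is closest: same manner (stop), place distance 3 (velar→alveolar), same voicing; total 3. Next closest is /d/ at distance 4.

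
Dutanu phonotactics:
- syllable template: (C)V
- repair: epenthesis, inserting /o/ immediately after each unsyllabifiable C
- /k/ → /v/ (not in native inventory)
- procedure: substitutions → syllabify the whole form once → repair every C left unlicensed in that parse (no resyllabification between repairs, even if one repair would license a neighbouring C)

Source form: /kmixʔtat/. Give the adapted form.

vomixoʔotato

Substitution: /k/ → /v/, giving /vmixʔtat/.
The consonants /v/, /x/, /ʔ/, /t/ cannot be parsed into a legal (C)V syllable (no codas are permitted; onsets are limited to one consonant).
Inserting the epenthetic vowel yields /v/ → /vo/, /x/ → /xo/, /ʔ/ → /ʔo/, /t/ → /to/.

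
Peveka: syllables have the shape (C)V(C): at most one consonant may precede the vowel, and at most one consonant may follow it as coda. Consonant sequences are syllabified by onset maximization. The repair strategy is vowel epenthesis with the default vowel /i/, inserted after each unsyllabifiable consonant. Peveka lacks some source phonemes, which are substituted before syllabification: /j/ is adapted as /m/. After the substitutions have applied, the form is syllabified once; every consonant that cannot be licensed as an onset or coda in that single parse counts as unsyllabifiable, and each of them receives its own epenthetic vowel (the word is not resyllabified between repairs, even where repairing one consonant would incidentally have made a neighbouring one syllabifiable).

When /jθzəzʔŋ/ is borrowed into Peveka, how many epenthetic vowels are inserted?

After substitution the input is /mθzəzʔŋ/.
The unsyllabifiable consonants are /m/, /θ/, /ʔ/, /ŋ/; each receives one epenthetic vowel.

4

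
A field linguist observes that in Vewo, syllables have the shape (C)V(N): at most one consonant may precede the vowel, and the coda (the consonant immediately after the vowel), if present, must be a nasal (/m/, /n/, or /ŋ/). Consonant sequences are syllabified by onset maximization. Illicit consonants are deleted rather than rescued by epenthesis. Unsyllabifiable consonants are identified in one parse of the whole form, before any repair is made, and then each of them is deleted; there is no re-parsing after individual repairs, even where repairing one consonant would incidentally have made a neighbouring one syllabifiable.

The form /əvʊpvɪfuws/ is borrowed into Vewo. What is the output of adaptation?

The consonants /p/, /w/, /s/ cannot be parsed into a legal (C)V(N) syllable (only a nasal (/m/, /n/, or /ŋ/) is licensed in coda position; onsets are limited to one consonant).
Deletion applies to /p/, /w/, /s/.

əvʊvɪfu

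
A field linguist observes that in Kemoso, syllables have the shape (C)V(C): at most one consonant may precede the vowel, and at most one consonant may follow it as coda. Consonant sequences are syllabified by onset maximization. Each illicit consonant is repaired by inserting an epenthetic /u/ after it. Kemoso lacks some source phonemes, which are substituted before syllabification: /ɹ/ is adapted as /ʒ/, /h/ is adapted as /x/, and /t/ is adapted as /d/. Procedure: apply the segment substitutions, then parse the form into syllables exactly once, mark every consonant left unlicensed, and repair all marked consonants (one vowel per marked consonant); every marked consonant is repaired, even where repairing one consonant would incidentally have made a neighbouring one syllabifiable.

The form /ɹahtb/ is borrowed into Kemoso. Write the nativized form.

ʒaxdubu

Substitution: /ɹ/ → /ʒ/, /h/ → /x/, /t/ → /d/, giving /ʒaxdb/.
Syllabifying with onset maximization leaves /d/, /b/ stranded (at most one coda consonant is licensed; onsets are limited to one consonant).
Each unlicensed consonant becomes the onset of a new syllable: /d/ → /du/, /b/ → /bu/.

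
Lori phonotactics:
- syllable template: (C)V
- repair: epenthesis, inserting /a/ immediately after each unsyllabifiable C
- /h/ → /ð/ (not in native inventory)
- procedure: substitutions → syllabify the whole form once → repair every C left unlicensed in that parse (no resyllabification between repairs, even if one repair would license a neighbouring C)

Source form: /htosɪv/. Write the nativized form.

ðatosɪva

Substitution: /h/ → /ð/, giving /ðtosɪv/.
The consonants /ð/, /v/ cannot be parsed into a legal (C)V syllable (no codas are permitted; onsets are limited to one consonant).
Inserting the epenthetic vowel yields /ð/ → /ða/, /v/ → /va/.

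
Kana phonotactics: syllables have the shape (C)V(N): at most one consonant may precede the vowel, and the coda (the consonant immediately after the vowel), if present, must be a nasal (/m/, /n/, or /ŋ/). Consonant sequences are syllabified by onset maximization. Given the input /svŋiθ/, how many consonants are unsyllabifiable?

Syllabifying with onset maximization leaves /s/, /v/, /θ/ stranded (only a nasal (/m/, /n/, or /ŋ/) is licensed in coda position; onsets are limited to one consonant).

3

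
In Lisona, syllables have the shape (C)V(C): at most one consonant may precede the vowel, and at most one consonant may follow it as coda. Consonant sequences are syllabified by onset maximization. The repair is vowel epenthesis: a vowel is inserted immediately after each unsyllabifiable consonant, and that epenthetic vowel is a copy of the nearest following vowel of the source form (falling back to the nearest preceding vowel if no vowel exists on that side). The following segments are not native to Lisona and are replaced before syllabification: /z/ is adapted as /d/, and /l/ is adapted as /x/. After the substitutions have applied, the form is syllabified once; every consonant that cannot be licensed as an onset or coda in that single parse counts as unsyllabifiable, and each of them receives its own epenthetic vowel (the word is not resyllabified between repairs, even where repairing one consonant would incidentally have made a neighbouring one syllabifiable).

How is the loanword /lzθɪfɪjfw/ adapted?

Substitution: /l/ → /x/, /z/ → /d/, giving /xdθɪfɪjfw/.
The consonants /x/, /d/, /f/, /w/ cannot be parsed into a legal (C)V(C) syllable (at most one coda consonant is licensed; onsets are limited to one consonant).
Inserting the epenthetic vowel yields /x/ → /xɪ/, /d/ → /dɪ/, /f/ → /fɪ/, /w/ → /wɪ/.

xɪdɪθɪfɪjfɪwɪ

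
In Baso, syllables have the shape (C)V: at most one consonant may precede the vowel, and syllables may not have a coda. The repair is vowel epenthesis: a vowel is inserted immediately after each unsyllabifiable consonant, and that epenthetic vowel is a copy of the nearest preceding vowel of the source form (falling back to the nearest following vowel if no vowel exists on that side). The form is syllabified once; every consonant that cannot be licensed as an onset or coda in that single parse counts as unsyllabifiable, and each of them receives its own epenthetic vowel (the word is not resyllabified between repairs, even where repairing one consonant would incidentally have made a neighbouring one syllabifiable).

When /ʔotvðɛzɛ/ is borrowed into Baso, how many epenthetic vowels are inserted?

The unsyllabifiable consonants are /t/, /v/; each receives one epenthetic vowel.

2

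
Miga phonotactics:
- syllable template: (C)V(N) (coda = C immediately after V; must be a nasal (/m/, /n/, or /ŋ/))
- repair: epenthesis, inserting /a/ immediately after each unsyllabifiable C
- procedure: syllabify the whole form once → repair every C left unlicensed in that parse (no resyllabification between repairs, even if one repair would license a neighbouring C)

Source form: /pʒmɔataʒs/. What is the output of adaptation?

Syllabifying with onset maximization leaves /p/, /ʒ/, /ʒ/, /s/ stranded (only a nasal (/m/, /n/, or /ŋ/) is licensed in coda position; onsets are limited to one consonant).
Inserting the epenthetic vowel yields /p/ → /pa/, /ʒ/ → /ʒa/, /ʒ/ → /ʒa/, /s/ → /sa/.

paʒamɔataʒasa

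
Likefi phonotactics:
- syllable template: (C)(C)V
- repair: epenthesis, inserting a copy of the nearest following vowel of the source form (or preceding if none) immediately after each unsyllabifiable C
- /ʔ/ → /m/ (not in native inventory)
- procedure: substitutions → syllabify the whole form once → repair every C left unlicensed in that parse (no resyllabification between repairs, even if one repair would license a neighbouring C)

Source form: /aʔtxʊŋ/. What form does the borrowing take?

Substitution: /ʔ/ → /m/, giving /amtxʊŋ/.
The consonants /m/, /ŋ/ cannot be parsed into a legal (C)(C)V syllable (no codas are permitted; onsets may contain at most 2 consonants).
Each unlicensed consonant becomes the onset of a new syllable: /m/ → /mʊ/, /ŋ/ → /ŋʊ/.

amʊtxʊŋʊ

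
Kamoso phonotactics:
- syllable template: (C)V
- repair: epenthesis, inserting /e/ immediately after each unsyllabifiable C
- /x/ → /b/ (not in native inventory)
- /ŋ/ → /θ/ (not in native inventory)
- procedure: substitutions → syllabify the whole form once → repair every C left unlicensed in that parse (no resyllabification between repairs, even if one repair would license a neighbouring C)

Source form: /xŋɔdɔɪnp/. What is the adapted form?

Substitution: /x/ → /b/, /ŋ/ → /θ/, giving /bθɔdɔɪnp/.
Under (C)V, the unsyllabifiable consonants are /b/, /n/, /p/ (no codas are permitted; onsets are limited to one consonant).
Inserting the epenthetic vowel yields /b/ → /be/, /n/ → /ne/, /p/ → /pe/.

beθɔdɔɪnepe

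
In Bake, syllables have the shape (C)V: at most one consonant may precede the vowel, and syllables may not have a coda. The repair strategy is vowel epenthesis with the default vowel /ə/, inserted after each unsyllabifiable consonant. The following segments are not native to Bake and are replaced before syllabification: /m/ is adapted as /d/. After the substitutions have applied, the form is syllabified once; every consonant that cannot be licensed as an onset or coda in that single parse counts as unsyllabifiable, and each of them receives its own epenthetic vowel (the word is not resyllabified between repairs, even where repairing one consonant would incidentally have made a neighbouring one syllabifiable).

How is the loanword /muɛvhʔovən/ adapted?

duɛvəhəʔovənə

Substitution: /m/ → /d/, giving /duɛvhʔovən/.
The consonants /v/, /h/, /n/ cannot be parsed into a legal (C)V syllable (no codas are permitted; onsets are limited to one consonant).
Inserting the epenthetic vowel yields /v/ → /və/, /h/ → /hə/, /n/ → /nə/.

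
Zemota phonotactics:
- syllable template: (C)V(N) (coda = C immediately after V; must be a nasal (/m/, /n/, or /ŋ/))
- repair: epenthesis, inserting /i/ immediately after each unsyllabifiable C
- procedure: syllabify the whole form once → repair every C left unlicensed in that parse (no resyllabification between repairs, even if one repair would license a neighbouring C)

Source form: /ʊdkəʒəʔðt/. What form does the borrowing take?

ʊdikəʒəʔiðiti

Syllabifying with onset maximization leaves /d/, /ʔ/, /ð/, /t/ stranded (only a nasal (/m/, /n/, or /ŋ/) is licensed in coda position; onsets are limited to one consonant).
Inserting the epenthetic vowel yields /d/ → /di/, /ʔ/ → /ʔi/, /ð/ → /ði/, /t/ → /ti/.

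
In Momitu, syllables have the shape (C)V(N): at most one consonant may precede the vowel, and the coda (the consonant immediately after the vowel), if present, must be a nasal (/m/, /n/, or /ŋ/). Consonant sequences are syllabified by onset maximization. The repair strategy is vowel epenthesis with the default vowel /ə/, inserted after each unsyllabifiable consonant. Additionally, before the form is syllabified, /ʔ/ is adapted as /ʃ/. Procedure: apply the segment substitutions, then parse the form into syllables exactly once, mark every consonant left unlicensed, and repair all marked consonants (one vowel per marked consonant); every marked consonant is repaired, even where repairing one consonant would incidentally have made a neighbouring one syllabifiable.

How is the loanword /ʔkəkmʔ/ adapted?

Substitution: /ʔ/ → /ʃ/, giving /ʃkəkmʃ/.
The consonants /ʃ/, /k/, /m/, /ʃ/ cannot be parsed into a legal (C)V(N) syllable (only a nasal (/m/, /n/, or /ŋ/) is licensed in coda position; onsets are limited to one consonant).
Inserting the epenthetic vowel yields /ʃ/ → /ʃə/, /k/ → /kə/, /m/ → /mə/, /ʃ/ → /ʃə/.

ʃəkəkəməʃə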